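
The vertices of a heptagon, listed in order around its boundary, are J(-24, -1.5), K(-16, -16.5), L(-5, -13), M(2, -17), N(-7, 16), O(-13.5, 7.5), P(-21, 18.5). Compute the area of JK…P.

Σ = (372) + (125.5) + (111) + (-87) + (163.5) + (-92.25) + (475.5) = 1068.25
Area = |Σ|/2 = 534.125.

534.125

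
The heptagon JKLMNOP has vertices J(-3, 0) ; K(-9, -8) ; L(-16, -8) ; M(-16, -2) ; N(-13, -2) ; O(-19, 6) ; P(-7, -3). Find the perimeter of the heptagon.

56

|JK| = √((-6)² + (-8)²) = √100 = 10
|KL| = √((-7)² + (0)²) = √49 = 7
|LM| = √((0)² + (6)²) = √36 = 6
|MN| = √((3)² + (0)²) = √9 = 3
|NO| = √((-6)² + (8)²) = √100 = 10
|OP| = √((12)² + (-9)²) = √225 = 15
|PJ| = √((4)² + (3)²) = √25 = 5
Perimeter = 10 + 7 + 6 + 3 + 10 + 15 + 5 = 56.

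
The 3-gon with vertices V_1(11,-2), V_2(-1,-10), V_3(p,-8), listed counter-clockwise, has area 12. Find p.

5

Write out the shoelace sum; only the two edges meeting at V_3 involve p:
2·Area = [((-1)·(-8) − p·(-10)) + (p·(-2) − 11·(-8))] + -112
       = 8·p + -16 = 24
⇒ p = 5.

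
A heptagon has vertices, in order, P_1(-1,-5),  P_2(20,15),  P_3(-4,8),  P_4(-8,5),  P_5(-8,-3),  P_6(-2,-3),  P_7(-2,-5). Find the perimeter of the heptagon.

|P_1P_2| = √((21)² + (20)²) = √841 = 29
|P_2P_3| = √((-24)² + (-7)²) = √625 = 25
|P_3P_4| = √((-4)² + (-3)²) = √25 = 5
|P_4P_5| = √((0)² + (-8)²) = √64 = 8
|P_5P_6| = √((6)² + (0)²) = √36 = 6
|P_6P_7| = √((0)² + (-2)²) = √4 = 2
|P_7P_1| = √((1)² + (0)²) = √1 = 1
Perimeter = 29 + 25 + 5 + 8 + 6 + 2 + 1 = 76.

76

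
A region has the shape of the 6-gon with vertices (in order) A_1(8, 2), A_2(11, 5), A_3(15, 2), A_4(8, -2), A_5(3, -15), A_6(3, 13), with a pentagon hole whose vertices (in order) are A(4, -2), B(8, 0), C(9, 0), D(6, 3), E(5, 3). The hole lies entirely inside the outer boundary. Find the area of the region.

92.5

Outer boundary:
Apply Gauss's area formula: 2A = Σ (x_i·y_{i+1} − x_{i+1}·y_i), indices taken mod 6.
Cross-terms: 18, -53, -46, -114, 84, -98  ⇒  Σ = -209
Area = |Σ|/2 = 104.5.
Hole:
Apply the shoelace formula: 2A = Σ (x_i·y_{i+1} − x_{i+1}·y_i), indices taken mod 5.
A→B: (4)(0) − (8)(-2) = 16
B→C: (8)(0) − (9)(0) = 0
C→D: (9)(3) − (6)(0) = 27
D→E: (6)(3) − (5)(3) = 3
E→A: (5)(-2) − (4)(3) = -22
Σ = 24
Area = |Σ|/2 = 12.
Net area = 104.5 − 12 = 92.5.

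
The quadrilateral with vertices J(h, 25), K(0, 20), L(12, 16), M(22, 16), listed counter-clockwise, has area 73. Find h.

Write out the shoelace sum; only the two edges meeting at J involve h:
2·Area = [(22·25 − h·16) + (h·20 − 0·25)] + -400
       = 4·h + 150 = 146
⇒ h = -1.

-1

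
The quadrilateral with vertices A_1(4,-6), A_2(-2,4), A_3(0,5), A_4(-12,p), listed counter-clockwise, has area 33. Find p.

15

Write out the shoelace sum; only the two edges meeting at A_4 involve p:
2·Area = [(0·p − (-12)·5) + ((-12)·(-6) − 4·p)] + -6
       = -4·p + 126 = 66
⇒ p = 15.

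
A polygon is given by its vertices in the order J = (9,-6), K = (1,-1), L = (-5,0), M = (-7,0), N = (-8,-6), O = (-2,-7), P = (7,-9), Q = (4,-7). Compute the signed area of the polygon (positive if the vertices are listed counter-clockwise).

85.5

Apply Gauss's area formula: 2A = Σ (x_i·y_{i+1} − x_{i+1}·y_i), indices taken mod 8.
Σ = (-3) + (-5) + (0) + (42) + (44) + (67) + (-13) + (39) = 171
Signed area = Σ/2 = 85.5 (positive ⇒ counter-clockwise traversal).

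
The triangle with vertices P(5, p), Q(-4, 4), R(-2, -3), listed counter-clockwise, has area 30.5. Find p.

3

The doubled signed area Σ (x_i y_{i+1} − x_{i+1} y_i) is linear in p.
With p=0 it equals 55; the coefficient of p is 2 (from the two edges through P).
So 2·p + 55 = 2·30.5 = 61 ⇒ p = 3.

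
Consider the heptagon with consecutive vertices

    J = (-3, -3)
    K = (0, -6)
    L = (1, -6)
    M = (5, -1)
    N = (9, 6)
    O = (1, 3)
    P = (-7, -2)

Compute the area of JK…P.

Apply the shoelace (surveyor's) formula: 2A = Σ (x_i·y_{i+1} − x_{i+1}·y_i), indices taken mod 7.
Cross-terms: 18, 6, 29, 39, 21, 19, 15  ⇒  Σ = 147
Area = |Σ|/2 = 73.5.

73.5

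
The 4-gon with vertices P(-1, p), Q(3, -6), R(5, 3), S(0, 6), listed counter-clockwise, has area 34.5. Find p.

4

Write out the shoelace sum; only the two edges meeting at P involve p:
2·Area = [(0·p − (-1)·6) + ((-1)·(-6) − 3·p)] + 69
       = -3·p + 81 = 69
⇒ p = 4.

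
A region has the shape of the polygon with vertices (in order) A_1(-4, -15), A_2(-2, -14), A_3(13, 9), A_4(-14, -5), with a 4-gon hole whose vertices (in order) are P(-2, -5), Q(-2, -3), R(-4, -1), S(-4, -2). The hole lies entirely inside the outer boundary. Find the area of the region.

217.5

Outer boundary:
Cross-terms: 26, 164, 61, 190  ⇒  Σ = 441
Area = |Σ|/2 = 220.5.
Hole:
Cross-terms: -4, -10, 4, 16  ⇒  Σ = 6
Area = |Σ|/2 = 3.
Net area = 220.5 − 3 = 217.5.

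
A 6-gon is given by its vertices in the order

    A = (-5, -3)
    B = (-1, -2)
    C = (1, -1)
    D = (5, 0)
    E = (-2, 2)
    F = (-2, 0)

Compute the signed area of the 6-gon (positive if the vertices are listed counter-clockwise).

Σ = (7) + (3) + (5) + (10) + (4) + (6) = 35
Signed area = Σ/2 = 17.5 (positive ⇒ counter-clockwise traversal).

17.5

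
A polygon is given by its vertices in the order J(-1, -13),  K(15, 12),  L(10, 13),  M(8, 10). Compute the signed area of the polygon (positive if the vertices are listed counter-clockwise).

80

Apply the surveyor's formula: 2A = Σ (x_i·y_{i+1} − x_{i+1}·y_i), indices taken mod 4.
Σ = (183) + (75) + (-4) + (-94) = 160
Signed area = Σ/2 = 80 (positive ⇒ counter-clockwise traversal).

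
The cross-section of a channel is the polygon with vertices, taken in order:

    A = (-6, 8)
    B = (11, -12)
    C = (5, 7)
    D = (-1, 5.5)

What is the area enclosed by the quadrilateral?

90.25

Apply the surveyor's formula: 2A = Σ (x_i·y_{i+1} − x_{i+1}·y_i), indices taken mod 4.
Cross-terms: -16, 137, 34.5, 25  ⇒  Σ = 180.5
Area = |Σ|/2 = 90.25.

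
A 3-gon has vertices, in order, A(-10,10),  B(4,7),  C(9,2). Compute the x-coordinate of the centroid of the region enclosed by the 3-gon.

1

Apply the shoelace formula. First the cross-terms c_i = x_i·y_{i+1} − x_{i+1}·y_i:
  -110, -55, 110  ⇒  2A = -55, A = -27.5.
Then Σ (x_i + x_{i+1})·c_i = -165, so x̄ = -165 / (6·(-27.5)) = 1.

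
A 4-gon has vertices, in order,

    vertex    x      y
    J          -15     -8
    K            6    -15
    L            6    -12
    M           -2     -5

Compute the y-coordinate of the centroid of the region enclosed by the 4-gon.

Apply the shoelace formula. First the cross-terms c_i = x_i·y_{i+1} − x_{i+1}·y_i:
  273, 18, -54, -59  ⇒  2A = 178, A = 89.
Then Σ (y_i + y_{i+1})·c_i = -5080, so ȳ = -5080 / (6·89) = -2540/267.

-2540/267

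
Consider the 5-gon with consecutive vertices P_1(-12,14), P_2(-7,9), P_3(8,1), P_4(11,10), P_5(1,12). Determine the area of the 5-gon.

130

P_1→P_2: (-12)(9) − (-7)(14) = -10
P_2→P_3: (-7)(1) − (8)(9) = -79
P_3→P_4: (8)(10) − (11)(1) = 69
P_4→P_5: (11)(12) − (1)(10) = 122
P_5→P_1: (1)(14) − (-12)(12) = 158
Σ = 260
Area = |Σ|/2 = 130.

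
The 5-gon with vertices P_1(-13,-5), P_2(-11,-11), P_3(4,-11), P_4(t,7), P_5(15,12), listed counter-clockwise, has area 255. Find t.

The doubled signed area Σ (x_i y_{i+1} − x_{i+1} y_i) is linear in t.
With t=0 it equals 257; the coefficient of t is 23 (from the two edges through P_4).
So 23·t + 257 = 2·255 = 510 ⇒ t = 11.

11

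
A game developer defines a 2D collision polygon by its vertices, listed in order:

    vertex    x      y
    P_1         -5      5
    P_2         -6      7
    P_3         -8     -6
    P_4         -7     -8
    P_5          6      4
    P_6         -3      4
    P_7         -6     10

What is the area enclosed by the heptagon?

Apply the shoelace formula: 2A = Σ (x_i·y_{i+1} − x_{i+1}·y_i), indices taken mod 7.
Cross-terms: -5, 92, 22, 20, 36, -6, 20  ⇒  Σ = 179
Area = |Σ|/2 = 89.5.

89.5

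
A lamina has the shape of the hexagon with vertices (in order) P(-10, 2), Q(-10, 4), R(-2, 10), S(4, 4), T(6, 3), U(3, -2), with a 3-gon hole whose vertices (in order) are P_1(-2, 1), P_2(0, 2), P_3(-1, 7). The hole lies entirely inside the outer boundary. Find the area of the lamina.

Outer boundary:
Σ = (-20) + (-92) + (-48) + (-12) + (-21) + (-14) = -207
Area = |Σ|/2 = 103.5.
Hole:
Apply Gauss's area formula: 2A = Σ (x_i·y_{i+1} − x_{i+1}·y_i), indices taken mod 3.
P_1→P_2: (-2)(2) − (0)(1) = -4
P_2→P_3: (0)(7) − (-1)(2) = 2
P_3→P_1: (-1)(1) − (-2)(7) = 13
Σ = 11
Area = |Σ|/2 = 5.5.
Net area = 103.5 − 5.5 = 98.

98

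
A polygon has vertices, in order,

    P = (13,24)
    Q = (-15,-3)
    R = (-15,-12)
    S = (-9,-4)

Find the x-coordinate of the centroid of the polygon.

Apply the shoelace formula. First the cross-terms c_i = x_i·y_{i+1} − x_{i+1}·y_i:
  321, 135, -48, -164  ⇒  2A = 244, A = 122.
Then Σ (x_i + x_{i+1})·c_i = -4196, so x̄ = -4196 / (6·122) = -1049/183.

-1049/183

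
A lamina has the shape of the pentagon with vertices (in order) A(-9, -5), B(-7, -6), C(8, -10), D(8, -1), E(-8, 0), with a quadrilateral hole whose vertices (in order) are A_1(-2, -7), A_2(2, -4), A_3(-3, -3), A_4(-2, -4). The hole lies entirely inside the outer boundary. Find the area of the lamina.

112.5

Outer boundary:
Σ = (19) + (118) + (72) + (-8) + (40) = 241
Area = |Σ|/2 = 120.5.
Hole:
Σ = (22) + (-18) + (6) + (6) = 16
Area = |Σ|/2 = 8.
Net area = 120.5 − 8 = 112.5.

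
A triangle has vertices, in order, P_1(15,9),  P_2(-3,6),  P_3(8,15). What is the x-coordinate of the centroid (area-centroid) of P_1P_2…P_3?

Apply the shoelace (surveyor's) formula. First the cross-terms c_i = x_i·y_{i+1} − x_{i+1}·y_i:
  117, -93, -153  ⇒  2A = -129, A = -64.5.
Then Σ (x_i + x_{i+1})·c_i = -2580, so x̄ = -2580 / (6·(-64.5)) = 20/3.

20/3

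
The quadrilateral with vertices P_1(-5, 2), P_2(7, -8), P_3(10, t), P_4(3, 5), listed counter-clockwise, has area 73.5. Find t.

The doubled signed area Σ (x_i y_{i+1} − x_{i+1} y_i) is linear in t.
With t=0 it equals 187; the coefficient of t is 4 (from the two edges through P_3).
So 4·t + 187 = 2·73.5 = 147 ⇒ t = -10.

-10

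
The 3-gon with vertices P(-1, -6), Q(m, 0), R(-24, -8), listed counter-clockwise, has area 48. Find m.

20

The doubled signed area Σ (x_i y_{i+1} − x_{i+1} y_i) is linear in m.
With m=0 it equals 136; the coefficient of m is -2 (from the two edges through Q).
So -2·m + 136 = 2·48 = 96 ⇒ m = 20.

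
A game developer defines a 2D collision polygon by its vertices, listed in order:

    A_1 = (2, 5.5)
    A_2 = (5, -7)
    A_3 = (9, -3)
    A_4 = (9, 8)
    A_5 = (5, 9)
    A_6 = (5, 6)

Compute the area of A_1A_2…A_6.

Cross-terms: -41.5, 48, 99, 41, -15, 15.5  ⇒  Σ = 147
Area = |Σ|/2 = 73.5.

73.5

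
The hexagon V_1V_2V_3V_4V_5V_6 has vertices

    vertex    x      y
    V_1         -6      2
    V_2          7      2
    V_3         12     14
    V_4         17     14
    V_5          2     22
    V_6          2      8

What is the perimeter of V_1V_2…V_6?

|V_1V_2| = √((13)² + (0)²) = √169 = 13
|V_2V_3| = √((5)² + (12)²) = √169 = 13
|V_3V_4| = √((5)² + (0)²) = √25 = 5
|V_4V_5| = √((-15)² + (8)²) = √289 = 17
|V_5V_6| = √((0)² + (-14)²) = √196 = 14
|V_6V_1| = √((-8)² + (-6)²) = √100 = 10
Perimeter = 13 + 13 + 5 + 17 + 14 + 10 = 72.

72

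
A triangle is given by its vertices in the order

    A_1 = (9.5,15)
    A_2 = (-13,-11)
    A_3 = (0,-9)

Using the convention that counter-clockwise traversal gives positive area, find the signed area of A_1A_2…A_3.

146.5

Apply the shoelace formula: 2A = Σ (x_i·y_{i+1} − x_{i+1}·y_i), indices taken mod 3.
Σ = (90.5) + (117) + (85.5) = 293
Signed area = Σ/2 = 146.5 (positive ⇒ counter-clockwise traversal).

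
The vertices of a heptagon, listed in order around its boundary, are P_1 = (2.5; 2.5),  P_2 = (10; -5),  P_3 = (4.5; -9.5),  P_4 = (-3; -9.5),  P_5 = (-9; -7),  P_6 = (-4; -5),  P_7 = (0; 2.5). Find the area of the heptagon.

Apply Gauss's area formula: 2A = Σ (x_i·y_{i+1} − x_{i+1}·y_i), indices taken mod 7.
P_1→P_2: (2.5)(-5) − (10)(2.5) = -37.5
P_2→P_3: (10)(-9.5) − (4.5)(-5) = -72.5
P_3→P_4: (4.5)(-9.5) − (-3)(-9.5) = -71.25
P_4→P_5: (-3)(-7) − (-9)(-9.5) = -64.5
P_5→P_6: (-9)(-5) − (-4)(-7) = 17
P_6→P_7: (-4)(2.5) − (0)(-5) = -10
P_7→P_1: (0)(2.5) − (2.5)(2.5) = -6.25
Σ = -245
Area = |Σ|/2 = 122.5.

122.5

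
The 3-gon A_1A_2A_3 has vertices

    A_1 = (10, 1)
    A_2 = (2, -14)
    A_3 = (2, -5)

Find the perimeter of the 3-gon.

|A_1A_2| = √((-8)² + (-15)²) = √289 = 17
|A_2A_3| = √((0)² + (9)²) = √81 = 9
|A_3A_1| = √((8)² + (6)²) = √100 = 10
Perimeter = 17 + 9 + 10 = 36.

36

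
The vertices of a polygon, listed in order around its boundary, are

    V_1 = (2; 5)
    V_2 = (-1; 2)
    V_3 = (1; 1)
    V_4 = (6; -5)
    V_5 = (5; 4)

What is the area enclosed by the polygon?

Cross-terms: 9, -3, -11, 49, 17  ⇒  Σ = 61
Area = |Σ|/2 = 30.5.

30.5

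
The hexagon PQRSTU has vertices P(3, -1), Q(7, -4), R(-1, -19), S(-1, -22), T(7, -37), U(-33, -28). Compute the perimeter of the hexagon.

128

|PQ| = √((4)² + (-3)²) = √25 = 5
|QR| = √((-8)² + (-15)²) = √289 = 17
|RS| = √((0)² + (-3)²) = √9 = 3
|ST| = √((8)² + (-15)²) = √289 = 17
|TU| = √((-40)² + (9)²) = √1681 = 41
|UP| = √((36)² + (27)²) = √2025 = 45
Perimeter = 5 + 17 + 3 + 17 + 41 + 45 = 128.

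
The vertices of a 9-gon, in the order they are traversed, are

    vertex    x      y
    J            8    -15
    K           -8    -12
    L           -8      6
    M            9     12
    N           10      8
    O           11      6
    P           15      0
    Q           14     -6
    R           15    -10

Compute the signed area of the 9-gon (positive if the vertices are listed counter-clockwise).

-480.5

J→K: (8)(-12) − (-8)(-15) = -216
K→L: (-8)(6) − (-8)(-12) = -144
L→M: (-8)(12) − (9)(6) = -150
M→N: (9)(8) − (10)(12) = -48
N→O: (10)(6) − (11)(8) = -28
O→P: (11)(0) − (15)(6) = -90
P→Q: (15)(-6) − (14)(0) = -90
Q→R: (14)(-10) − (15)(-6) = -50
R→J: (15)(-15) − (8)(-10) = -145
Σ = -961
Signed area = Σ/2 = -480.5 (negative ⇒ clockwise traversal).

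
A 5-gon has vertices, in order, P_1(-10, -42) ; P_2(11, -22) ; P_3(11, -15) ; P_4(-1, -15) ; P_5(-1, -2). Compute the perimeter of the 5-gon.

102

|P_1P_2| = √((21)² + (20)²) = √841 = 29
|P_2P_3| = √((0)² + (7)²) = √49 = 7
|P_3P_4| = √((-12)² + (0)²) = √144 = 12
|P_4P_5| = √((0)² + (13)²) = √169 = 13
|P_5P_1| = √((-9)² + (-40)²) = √1681 = 41
Perimeter = 29 + 7 + 12 + 13 + 41 = 102.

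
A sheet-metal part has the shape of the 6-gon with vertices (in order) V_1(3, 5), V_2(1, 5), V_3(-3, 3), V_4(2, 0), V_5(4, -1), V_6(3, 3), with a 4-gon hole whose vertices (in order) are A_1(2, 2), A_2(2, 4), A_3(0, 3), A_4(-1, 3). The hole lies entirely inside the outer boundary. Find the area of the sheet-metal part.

18

Outer boundary:
Apply Gauss's area formula: 2A = Σ (x_i·y_{i+1} − x_{i+1}·y_i), indices taken mod 6.
V_1→V_2: (3)(5) − (1)(5) = 10
V_2→V_3: (1)(3) − (-3)(5) = 18
V_3→V_4: (-3)(0) − (2)(3) = -6
V_4→V_5: (2)(-1) − (4)(0) = -2
V_5→V_6: (4)(3) − (3)(-1) = 15
V_6→V_1: (3)(5) − (3)(3) = 6
Σ = 41
Area = |Σ|/2 = 20.5.
Hole:
A_1→A_2: (2)(4) − (2)(2) = 4
A_2→A_3: (2)(3) − (0)(4) = 6
A_3→A_4: (0)(3) − (-1)(3) = 3
A_4→A_1: (-1)(2) − (2)(3) = -8
Σ = 5
Area = |Σ|/2 = 2.5.
Net area = 20.5 − 2.5 = 18.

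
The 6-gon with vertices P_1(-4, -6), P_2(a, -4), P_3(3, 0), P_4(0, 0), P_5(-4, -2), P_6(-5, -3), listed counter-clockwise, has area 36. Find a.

Write out the shoelace sum; only the two edges meeting at P_2 involve a:
2·Area = [((-4)·(-4) − a·(-6)) + (a·0 − 3·(-4))] + 20
       = 6·a + 48 = 72
⇒ a = 4.

4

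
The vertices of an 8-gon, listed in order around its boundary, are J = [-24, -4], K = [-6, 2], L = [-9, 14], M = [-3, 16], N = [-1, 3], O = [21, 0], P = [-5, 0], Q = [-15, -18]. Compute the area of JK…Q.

289

Apply Gauss's area formula: 2A = Σ (x_i·y_{i+1} − x_{i+1}·y_i), indices taken mod 8.
Σ = (-72) + (-66) + (-102) + (7) + (-63) + (0) + (90) + (-372) = -578
Area = |Σ|/2 = 289.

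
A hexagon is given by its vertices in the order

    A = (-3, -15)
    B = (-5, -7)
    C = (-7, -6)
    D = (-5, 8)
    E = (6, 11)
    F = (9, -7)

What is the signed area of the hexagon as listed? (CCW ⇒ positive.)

-279.5

Σ = (-54) + (-19) + (-86) + (-103) + (-141) + (-156) = -559
Signed area = Σ/2 = -279.5 (negative ⇒ clockwise traversal).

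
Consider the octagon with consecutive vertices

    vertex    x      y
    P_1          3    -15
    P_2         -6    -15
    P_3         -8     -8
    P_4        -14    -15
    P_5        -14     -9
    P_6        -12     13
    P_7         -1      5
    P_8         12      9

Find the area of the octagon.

Apply Gauss's area formula: 2A = Σ (x_i·y_{i+1} − x_{i+1}·y_i), indices taken mod 8.
Σ = (-135) + (-72) + (8) + (-84) + (-290) + (-47) + (-69) + (-207) = -896
Area = |Σ|/2 = 448.

448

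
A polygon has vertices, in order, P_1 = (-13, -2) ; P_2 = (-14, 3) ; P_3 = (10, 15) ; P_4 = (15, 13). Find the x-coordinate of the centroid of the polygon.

Apply the surveyor's formula. First the cross-terms c_i = x_i·y_{i+1} − x_{i+1}·y_i:
  -67, -240, -95, 139  ⇒  2A = -263, A = -131.5.
Then Σ (x_i + x_{i+1})·c_i = 672, so x̄ = 672 / (6·(-131.5)) = -224/263.

-224/263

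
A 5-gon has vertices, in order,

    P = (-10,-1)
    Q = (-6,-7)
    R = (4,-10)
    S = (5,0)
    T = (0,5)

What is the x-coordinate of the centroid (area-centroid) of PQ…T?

-375/277

Apply Gauss's area formula. First the cross-terms c_i = x_i·y_{i+1} − x_{i+1}·y_i:
  64, 88, 50, 25, 50  ⇒  2A = 277, A = 138.5.
Then Σ (x_i + x_{i+1})·c_i = -1125, so x̄ = -1125 / (6·138.5) = -375/277.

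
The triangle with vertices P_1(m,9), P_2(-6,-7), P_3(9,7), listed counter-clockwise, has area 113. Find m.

Write out the shoelace sum; only the two edges meeting at P_1 involve m:
2·Area = [(9·9 − m·7) + (m·(-7) − (-6)·9)] + 21
       = -14·m + 156 = 226
⇒ m = -5.

-5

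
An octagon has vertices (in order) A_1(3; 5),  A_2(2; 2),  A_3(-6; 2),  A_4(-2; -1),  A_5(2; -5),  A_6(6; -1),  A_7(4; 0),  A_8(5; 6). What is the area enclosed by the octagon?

Σ = (-4) + (16) + (10) + (12) + (28) + (4) + (24) + (7) = 97
Area = |Σ|/2 = 48.5.

48.5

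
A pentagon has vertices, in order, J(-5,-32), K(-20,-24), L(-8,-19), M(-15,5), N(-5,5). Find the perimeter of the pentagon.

102

|JK| = √((-15)² + (8)²) = √289 = 17
|KL| = √((12)² + (5)²) = √169 = 13
|LM| = √((-7)² + (24)²) = √625 = 25
|MN| = √((10)² + (0)²) = √100 = 10
|NJ| = √((0)² + (-37)²) = √1369 = 37
Perimeter = 17 + 13 + 25 + 10 + 37 = 102.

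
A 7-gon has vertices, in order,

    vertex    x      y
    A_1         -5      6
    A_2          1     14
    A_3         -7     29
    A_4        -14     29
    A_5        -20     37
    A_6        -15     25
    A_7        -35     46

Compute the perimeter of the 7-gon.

|A_1A_2| = √((6)² + (8)²) = √100 = 10
|A_2A_3| = √((-8)² + (15)²) = √289 = 17
|A_3A_4| = √((-7)² + (0)²) = √49 = 7
|A_4A_5| = √((-6)² + (8)²) = √100 = 10
|A_5A_6| = √((5)² + (-12)²) = √169 = 13
|A_6A_7| = √((-20)² + (21)²) = √841 = 29
|A_7A_1| = √((30)² + (-40)²) = √2500 = 50
Perimeter = 10 + 17 + 7 + 10 + 13 + 29 + 50 = 136.

136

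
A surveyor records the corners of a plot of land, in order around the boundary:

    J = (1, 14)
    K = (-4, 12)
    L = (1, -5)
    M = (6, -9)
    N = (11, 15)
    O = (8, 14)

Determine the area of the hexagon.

209

Cross-terms: 68, 8, 21, 189, 34, 98  ⇒  Σ = 418
Area = |Σ|/2 = 209.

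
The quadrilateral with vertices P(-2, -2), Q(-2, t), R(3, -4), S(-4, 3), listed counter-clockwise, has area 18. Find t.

-5

Write out the shoelace sum; only the two edges meeting at Q involve t:
2·Area = [((-2)·t − (-2)·(-2)) + ((-2)·(-4) − 3·t)] + 7
       = -5·t + 11 = 36
⇒ t = -5.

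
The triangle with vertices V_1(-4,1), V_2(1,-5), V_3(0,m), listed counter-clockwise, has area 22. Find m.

The doubled signed area Σ (x_i y_{i+1} − x_{i+1} y_i) is linear in m.
With m=0 it equals 19; the coefficient of m is 5 (from the two edges through V_3).
So 5·m + 19 = 2·22 = 44 ⇒ m = 5.

5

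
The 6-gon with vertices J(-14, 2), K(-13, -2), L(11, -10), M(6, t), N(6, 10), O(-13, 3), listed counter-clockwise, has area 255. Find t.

The doubled signed area Σ (x_i y_{i+1} − x_{i+1} y_i) is linear in t.
With t=0 it equals 490; the coefficient of t is 5 (from the two edges through M).
So 5·t + 490 = 2·255 = 510 ⇒ t = 4.

4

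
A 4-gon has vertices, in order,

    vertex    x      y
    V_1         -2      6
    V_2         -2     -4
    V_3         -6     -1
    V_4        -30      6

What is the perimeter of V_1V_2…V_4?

68

|V_1V_2| = √((0)² + (-10)²) = √100 = 10
|V_2V_3| = √((-4)² + (3)²) = √25 = 5
|V_3V_4| = √((-24)² + (7)²) = √625 = 25
|V_4V_1| = √((28)² + (0)²) = √784 = 28
Perimeter = 10 + 5 + 25 + 28 = 68.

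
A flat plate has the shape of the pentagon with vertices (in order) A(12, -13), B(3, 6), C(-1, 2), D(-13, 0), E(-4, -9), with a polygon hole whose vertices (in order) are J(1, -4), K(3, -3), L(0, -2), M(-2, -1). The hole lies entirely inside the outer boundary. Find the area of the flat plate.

209

Outer boundary:
Σ = (111) + (12) + (26) + (117) + (160) = 426
Area = |Σ|/2 = 213.
Hole:
Σ = (9) + (-6) + (-4) + (9) = 8
Area = |Σ|/2 = 4.
Net area = 213 − 4 = 209.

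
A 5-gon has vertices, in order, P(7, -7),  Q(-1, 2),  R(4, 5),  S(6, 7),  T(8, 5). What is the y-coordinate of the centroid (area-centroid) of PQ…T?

Apply the shoelace formula. First the cross-terms c_i = x_i·y_{i+1} − x_{i+1}·y_i:
  7, -13, -2, -26, -91  ⇒  2A = -125, A = -62.5.
Then Σ (y_i + y_{i+1})·c_i = -280, so ȳ = -280 / (6·(-62.5)) = 56/75.

56/75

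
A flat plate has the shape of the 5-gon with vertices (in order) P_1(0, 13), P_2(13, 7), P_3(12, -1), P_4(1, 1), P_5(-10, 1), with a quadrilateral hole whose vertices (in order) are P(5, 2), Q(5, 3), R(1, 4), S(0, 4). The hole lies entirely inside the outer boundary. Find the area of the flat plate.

183

Outer boundary:
Apply the shoelace (surveyor's) formula: 2A = Σ (x_i·y_{i+1} − x_{i+1}·y_i), indices taken mod 5.
Σ = (-169) + (-97) + (13) + (11) + (-130) = -372
Area = |Σ|/2 = 186.
Hole:
Apply the surveyor's formula: 2A = Σ (x_i·y_{i+1} − x_{i+1}·y_i), indices taken mod 4.
Σ = (5) + (17) + (4) + (-20) = 6
Area = |Σ|/2 = 3.
Net area = 186 − 3 = 183.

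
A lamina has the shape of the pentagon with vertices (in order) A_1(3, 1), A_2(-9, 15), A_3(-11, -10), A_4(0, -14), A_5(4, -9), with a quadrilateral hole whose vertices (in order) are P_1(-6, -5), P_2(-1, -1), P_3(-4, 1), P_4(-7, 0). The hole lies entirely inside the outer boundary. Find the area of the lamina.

256

Outer boundary:
Apply the shoelace formula: 2A = Σ (x_i·y_{i+1} − x_{i+1}·y_i), indices taken mod 5.
Σ = (54) + (255) + (154) + (56) + (31) = 550
Area = |Σ|/2 = 275.
Hole:
Σ = (1) + (-5) + (7) + (35) = 38
Area = |Σ|/2 = 19.
Net area = 275 − 19 = 256.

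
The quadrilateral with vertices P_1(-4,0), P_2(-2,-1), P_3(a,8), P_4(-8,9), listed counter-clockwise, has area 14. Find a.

-6

Write out the shoelace sum; only the two edges meeting at P_3 involve a:
2·Area = [((-2)·8 − a·(-1)) + (a·9 − (-8)·8)] + 40
       = 10·a + 88 = 28
⇒ a = -6.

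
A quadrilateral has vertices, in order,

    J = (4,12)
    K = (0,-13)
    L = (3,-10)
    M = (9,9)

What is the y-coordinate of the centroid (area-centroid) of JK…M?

25/24

Apply Gauss's area formula. First the cross-terms c_i = x_i·y_{i+1} − x_{i+1}·y_i:
  -52, 39, 117, 72  ⇒  2A = 176, A = 88.
Then Σ (y_i + y_{i+1})·c_i = 550, so ȳ = 550 / (6·88) = 25/24.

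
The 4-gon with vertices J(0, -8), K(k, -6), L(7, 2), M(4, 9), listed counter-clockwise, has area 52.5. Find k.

4

Write out the shoelace sum; only the two edges meeting at K involve k:
2·Area = [(0·(-6) − k·(-8)) + (k·2 − 7·(-6))] + 23
       = 10·k + 65 = 105
⇒ k = 4.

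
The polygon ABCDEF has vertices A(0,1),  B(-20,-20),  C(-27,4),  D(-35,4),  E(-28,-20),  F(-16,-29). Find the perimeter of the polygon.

136

|AB| = √((-20)² + (-21)²) = √841 = 29
|BC| = √((-7)² + (24)²) = √625 = 25
|CD| = √((-8)² + (0)²) = √64 = 8
|DE| = √((7)² + (-24)²) = √625 = 25
|EF| = √((12)² + (-9)²) = √225 = 15
|FA| = √((16)² + (30)²) = √1156 = 34
Perimeter = 29 + 25 + 8 + 25 + 15 + 34 = 136.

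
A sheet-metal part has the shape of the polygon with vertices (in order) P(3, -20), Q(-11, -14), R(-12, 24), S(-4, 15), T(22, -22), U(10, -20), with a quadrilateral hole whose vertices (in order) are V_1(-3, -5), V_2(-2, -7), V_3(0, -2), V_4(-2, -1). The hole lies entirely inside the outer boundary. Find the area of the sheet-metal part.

Outer boundary:
Apply the surveyor's formula: 2A = Σ (x_i·y_{i+1} − x_{i+1}·y_i), indices taken mod 6.
Σ = (-262) + (-432) + (-84) + (-242) + (-220) + (-140) = -1380
Area = |Σ|/2 = 690.
Hole:
Apply the shoelace formula: 2A = Σ (x_i·y_{i+1} − x_{i+1}·y_i), indices taken mod 4.
Σ = (11) + (4) + (-4) + (7) = 18
Area = |Σ|/2 = 9.
Net area = 690 − 9 = 681.

681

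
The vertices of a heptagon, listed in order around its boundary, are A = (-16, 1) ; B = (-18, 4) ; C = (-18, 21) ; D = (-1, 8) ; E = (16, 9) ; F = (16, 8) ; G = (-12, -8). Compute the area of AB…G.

Σ = (-46) + (-306) + (-123) + (-137) + (-16) + (-32) + (-140) = -800
Area = |Σ|/2 = 400.

400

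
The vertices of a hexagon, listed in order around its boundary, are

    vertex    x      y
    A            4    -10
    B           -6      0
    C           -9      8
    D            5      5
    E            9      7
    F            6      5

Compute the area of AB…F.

Apply the shoelace formula: 2A = Σ (x_i·y_{i+1} − x_{i+1}·y_i), indices taken mod 6.
Σ = (-60) + (-48) + (-85) + (-10) + (3) + (-80) = -280
Area = |Σ|/2 = 140.

140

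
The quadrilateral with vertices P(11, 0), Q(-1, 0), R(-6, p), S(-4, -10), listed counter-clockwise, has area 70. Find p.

-10

Write out the shoelace sum; only the two edges meeting at R involve p:
2·Area = [((-1)·p − (-6)·0) + ((-6)·(-10) − (-4)·p)] + 110
       = 3·p + 170 = 140
⇒ p = -10.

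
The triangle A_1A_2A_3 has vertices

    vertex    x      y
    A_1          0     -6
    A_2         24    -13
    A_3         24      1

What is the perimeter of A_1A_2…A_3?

64

|A_1A_2| = √((24)² + (-7)²) = √625 = 25
|A_2A_3| = √((0)² + (14)²) = √196 = 14
|A_3A_1| = √((-24)² + (-7)²) = √625 = 25
Perimeter = 25 + 14 + 25 = 64.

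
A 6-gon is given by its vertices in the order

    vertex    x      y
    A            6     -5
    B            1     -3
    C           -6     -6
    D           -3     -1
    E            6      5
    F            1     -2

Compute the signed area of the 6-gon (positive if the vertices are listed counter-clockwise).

-34

Apply the surveyor's formula: 2A = Σ (x_i·y_{i+1} − x_{i+1}·y_i), indices taken mod 6.
A→B: (6)(-3) − (1)(-5) = -13
B→C: (1)(-6) − (-6)(-3) = -24
C→D: (-6)(-1) − (-3)(-6) = -12
D→E: (-3)(5) − (6)(-1) = -9
E→F: (6)(-2) − (1)(5) = -17
F→A: (1)(-5) − (6)(-2) = 7
Σ = -68
Signed area = Σ/2 = -34 (negative ⇒ clockwise traversal).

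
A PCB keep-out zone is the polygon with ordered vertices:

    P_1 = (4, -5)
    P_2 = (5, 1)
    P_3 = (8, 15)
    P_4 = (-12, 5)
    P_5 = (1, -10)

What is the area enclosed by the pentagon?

P_1→P_2: (4)(1) − (5)(-5) = 29
P_2→P_3: (5)(15) − (8)(1) = 67
P_3→P_4: (8)(5) − (-12)(15) = 220
P_4→P_5: (-12)(-10) − (1)(5) = 115
P_5→P_1: (1)(-5) − (4)(-10) = 35
Σ = 466
Area = |Σ|/2 = 233.

233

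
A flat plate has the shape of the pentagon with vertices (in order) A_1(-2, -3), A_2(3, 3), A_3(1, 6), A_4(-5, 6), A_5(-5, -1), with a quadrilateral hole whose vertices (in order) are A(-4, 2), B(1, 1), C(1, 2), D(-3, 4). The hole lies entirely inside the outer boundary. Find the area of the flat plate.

Outer boundary:
Σ = (3) + (15) + (36) + (35) + (13) = 102
Area = |Σ|/2 = 51.
Hole:
Σ = (-6) + (1) + (10) + (10) = 15
Area = |Σ|/2 = 7.5.
Net area = 51 − 7.5 = 43.5.

43.5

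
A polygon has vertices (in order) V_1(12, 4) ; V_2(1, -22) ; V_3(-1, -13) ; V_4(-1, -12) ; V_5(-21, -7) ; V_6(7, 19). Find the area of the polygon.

Σ = (-268) + (-35) + (-1) + (-245) + (-350) + (-200) = -1099
Area = |Σ|/2 = 549.5.

549.5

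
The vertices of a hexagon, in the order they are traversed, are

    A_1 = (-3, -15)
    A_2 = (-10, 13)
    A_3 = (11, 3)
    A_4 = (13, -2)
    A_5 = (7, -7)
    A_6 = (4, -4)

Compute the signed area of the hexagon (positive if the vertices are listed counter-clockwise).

-286

Cross-terms: -189, -173, -61, -77, 0, -72  ⇒  Σ = -572
Signed area = Σ/2 = -286 (negative ⇒ clockwise traversal).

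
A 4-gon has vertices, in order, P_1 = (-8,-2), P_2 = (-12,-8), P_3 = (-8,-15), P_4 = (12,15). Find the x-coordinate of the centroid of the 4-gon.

-8/3

Apply Gauss's area formula. First the cross-terms c_i = x_i·y_{i+1} − x_{i+1}·y_i:
  40, 116, 60, 96  ⇒  2A = 312, A = 156.
Then Σ (x_i + x_{i+1})·c_i = -2496, so x̄ = -2496 / (6·156) = -8/3.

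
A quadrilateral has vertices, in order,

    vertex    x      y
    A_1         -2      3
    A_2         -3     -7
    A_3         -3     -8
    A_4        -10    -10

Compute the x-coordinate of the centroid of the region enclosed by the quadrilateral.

Apply the shoelace (surveyor's) formula. First the cross-terms c_i = x_i·y_{i+1} − x_{i+1}·y_i:
  23, 3, -50, -50  ⇒  2A = -74, A = -37.
Then Σ (x_i + x_{i+1})·c_i = 1117, so x̄ = 1117 / (6·(-37)) = -1117/222.

-1117/222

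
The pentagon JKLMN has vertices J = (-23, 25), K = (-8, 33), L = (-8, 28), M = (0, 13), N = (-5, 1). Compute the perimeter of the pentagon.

82

|JK| = √((15)² + (8)²) = √289 = 17
|KL| = √((0)² + (-5)²) = √25 = 5
|LM| = √((8)² + (-15)²) = √289 = 17
|MN| = √((-5)² + (-12)²) = √169 = 13
|NJ| = √((-18)² + (24)²) = √900 = 30
Perimeter = 17 + 5 + 17 + 13 + 30 = 82.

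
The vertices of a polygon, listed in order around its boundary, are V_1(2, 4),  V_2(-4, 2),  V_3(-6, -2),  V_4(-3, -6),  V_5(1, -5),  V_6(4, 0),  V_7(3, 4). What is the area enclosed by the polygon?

65.5

V_1→V_2: (2)(2) − (-4)(4) = 20
V_2→V_3: (-4)(-2) − (-6)(2) = 20
V_3→V_4: (-6)(-6) − (-3)(-2) = 30
V_4→V_5: (-3)(-5) − (1)(-6) = 21
V_5→V_6: (1)(0) − (4)(-5) = 20
V_6→V_7: (4)(4) − (3)(0) = 16
V_7→V_1: (3)(4) − (2)(4) = 4
Σ = 131
Area = |Σ|/2 = 65.5.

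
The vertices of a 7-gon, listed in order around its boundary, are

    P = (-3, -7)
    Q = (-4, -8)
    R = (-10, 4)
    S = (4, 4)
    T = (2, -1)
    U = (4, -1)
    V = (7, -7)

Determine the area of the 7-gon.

Cross-terms: -4, -96, -56, -12, 2, -21, -70  ⇒  Σ = -257
Area = |Σ|/2 = 128.5.

128.5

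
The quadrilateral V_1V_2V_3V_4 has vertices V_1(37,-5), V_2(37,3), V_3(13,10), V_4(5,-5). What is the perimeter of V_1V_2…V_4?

|V_1V_2| = √((0)² + (8)²) = √64 = 8
|V_2V_3| = √((-24)² + (7)²) = √625 = 25
|V_3V_4| = √((-8)² + (-15)²) = √289 = 17
|V_4V_1| = √((32)² + (0)²) = √1024 = 32
Perimeter = 8 + 25 + 17 + 32 = 82.

82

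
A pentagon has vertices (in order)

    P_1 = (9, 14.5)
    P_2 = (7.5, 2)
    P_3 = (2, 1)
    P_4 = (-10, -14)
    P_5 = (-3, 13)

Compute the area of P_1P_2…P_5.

218.875

Apply the surveyor's formula: 2A = Σ (x_i·y_{i+1} − x_{i+1}·y_i), indices taken mod 5.
Σ = (-90.75) + (3.5) + (-18) + (-172) + (-160.5) = -437.75
Area = |Σ|/2 = 218.875.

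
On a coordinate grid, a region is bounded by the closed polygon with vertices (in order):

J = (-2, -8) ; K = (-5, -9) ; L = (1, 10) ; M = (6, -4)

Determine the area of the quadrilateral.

91.5

Apply the surveyor's formula: 2A = Σ (x_i·y_{i+1} − x_{i+1}·y_i), indices taken mod 4.
Σ = (-22) + (-41) + (-64) + (-56) = -183
Area = |Σ|/2 = 91.5.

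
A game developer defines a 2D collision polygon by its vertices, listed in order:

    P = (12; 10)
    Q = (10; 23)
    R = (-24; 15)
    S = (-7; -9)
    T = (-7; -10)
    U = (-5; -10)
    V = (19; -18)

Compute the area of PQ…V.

956

Apply the shoelace formula: 2A = Σ (x_i·y_{i+1} − x_{i+1}·y_i), indices taken mod 7.
P→Q: (12)(23) − (10)(10) = 176
Q→R: (10)(15) − (-24)(23) = 702
R→S: (-24)(-9) − (-7)(15) = 321
S→T: (-7)(-10) − (-7)(-9) = 7
T→U: (-7)(-10) − (-5)(-10) = 20
U→V: (-5)(-18) − (19)(-10) = 280
V→P: (19)(10) − (12)(-18) = 406
Σ = 1912
Area = |Σ|/2 = 956.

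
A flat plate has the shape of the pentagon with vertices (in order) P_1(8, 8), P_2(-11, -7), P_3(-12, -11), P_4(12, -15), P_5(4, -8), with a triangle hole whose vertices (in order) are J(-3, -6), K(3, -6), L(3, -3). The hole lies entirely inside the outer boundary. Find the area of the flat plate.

211.5

Outer boundary:
Σ = (32) + (37) + (312) + (-36) + (96) = 441
Area = |Σ|/2 = 220.5.
Hole:
Cross-terms: 36, 9, -27  ⇒  Σ = 18
Area = |Σ|/2 = 9.
Net area = 220.5 − 9 = 211.5.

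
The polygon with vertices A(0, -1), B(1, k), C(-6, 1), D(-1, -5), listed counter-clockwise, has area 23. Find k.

Write out the shoelace sum; only the two edges meeting at B involve k:
2·Area = [(0·k − 1·(-1)) + (1·1 − (-6)·k)] + 32
       = 6·k + 34 = 46
⇒ k = 2.

2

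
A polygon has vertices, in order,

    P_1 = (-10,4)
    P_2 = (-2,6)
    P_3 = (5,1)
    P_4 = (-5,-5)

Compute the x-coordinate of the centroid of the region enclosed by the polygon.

-263/87

Apply Gauss's area formula. First the cross-terms c_i = x_i·y_{i+1} − x_{i+1}·y_i:
  -52, -32, -20, -70  ⇒  2A = -174, A = -87.
Then Σ (x_i + x_{i+1})·c_i = 1578, so x̄ = 1578 / (6·(-87)) = -263/87.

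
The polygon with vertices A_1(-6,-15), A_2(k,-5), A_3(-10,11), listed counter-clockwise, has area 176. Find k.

6

The doubled signed area Σ (x_i y_{i+1} − x_{i+1} y_i) is linear in k.
With k=0 it equals 196; the coefficient of k is 26 (from the two edges through A_2).
So 26·k + 196 = 2·176 = 352 ⇒ k = 6.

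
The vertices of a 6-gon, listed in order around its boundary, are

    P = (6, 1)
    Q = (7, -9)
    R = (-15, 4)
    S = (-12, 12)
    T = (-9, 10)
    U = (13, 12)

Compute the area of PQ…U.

Apply the shoelace formula: 2A = Σ (x_i·y_{i+1} − x_{i+1}·y_i), indices taken mod 6.
Cross-terms: -61, -107, -132, -12, -238, -59  ⇒  Σ = -609
Area = |Σ|/2 = 304.5.

304.5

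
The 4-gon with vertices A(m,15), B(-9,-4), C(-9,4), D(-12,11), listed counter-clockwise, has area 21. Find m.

-14

Write out the shoelace sum; only the two edges meeting at A involve m:
2·Area = [((-12)·15 − m·11) + (m·(-4) − (-9)·15)] + -123
       = -15·m + -168 = 42
⇒ m = -14.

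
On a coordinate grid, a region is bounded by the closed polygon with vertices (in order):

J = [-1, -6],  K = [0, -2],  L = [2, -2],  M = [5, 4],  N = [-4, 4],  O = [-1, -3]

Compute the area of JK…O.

Σ = (2) + (4) + (18) + (36) + (16) + (3) = 79
Area = |Σ|/2 = 39.5.

39.5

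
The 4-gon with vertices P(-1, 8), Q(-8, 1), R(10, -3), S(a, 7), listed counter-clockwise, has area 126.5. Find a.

Write out the shoelace sum; only the two edges meeting at S involve a:
2·Area = [(10·7 − a·(-3)) + (a·8 − (-1)·7)] + 77
       = 11·a + 154 = 253
⇒ a = 9.

9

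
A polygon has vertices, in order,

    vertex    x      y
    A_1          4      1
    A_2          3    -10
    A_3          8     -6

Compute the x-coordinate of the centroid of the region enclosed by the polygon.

5

Apply the surveyor's formula. First the cross-terms c_i = x_i·y_{i+1} − x_{i+1}·y_i:
  -43, 62, 32  ⇒  2A = 51, A = 25.5.
Then Σ (x_i + x_{i+1})·c_i = 765, so x̄ = 765 / (6·25.5) = 5.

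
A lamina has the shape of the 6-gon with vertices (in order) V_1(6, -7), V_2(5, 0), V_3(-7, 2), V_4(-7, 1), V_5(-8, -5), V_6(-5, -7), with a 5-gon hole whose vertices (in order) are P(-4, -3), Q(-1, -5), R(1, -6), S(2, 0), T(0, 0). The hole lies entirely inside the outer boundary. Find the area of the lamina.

81.5

Outer boundary:
Σ = (35) + (10) + (7) + (43) + (31) + (77) = 203
Area = |Σ|/2 = 101.5.
Hole:
Apply Gauss's area formula: 2A = Σ (x_i·y_{i+1} − x_{i+1}·y_i), indices taken mod 5.
Σ = (17) + (11) + (12) + (0) + (0) = 40
Area = |Σ|/2 = 20.
Net area = 101.5 − 20 = 81.5.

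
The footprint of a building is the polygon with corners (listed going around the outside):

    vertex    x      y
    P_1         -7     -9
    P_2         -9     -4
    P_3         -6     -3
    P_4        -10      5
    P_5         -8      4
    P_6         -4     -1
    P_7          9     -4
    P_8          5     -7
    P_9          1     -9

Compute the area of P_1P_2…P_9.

Apply the shoelace formula: 2A = Σ (x_i·y_{i+1} − x_{i+1}·y_i), indices taken mod 9.
Σ = (-53) + (3) + (-60) + (0) + (24) + (25) + (-43) + (-38) + (-72) = -214
Area = |Σ|/2 = 107.

107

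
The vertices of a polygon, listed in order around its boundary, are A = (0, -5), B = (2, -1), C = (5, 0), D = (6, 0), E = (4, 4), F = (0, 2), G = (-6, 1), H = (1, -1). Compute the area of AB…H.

29.5

Σ = (10) + (5) + (0) + (24) + (8) + (12) + (5) + (-5) = 59
Area = |Σ|/2 = 29.5.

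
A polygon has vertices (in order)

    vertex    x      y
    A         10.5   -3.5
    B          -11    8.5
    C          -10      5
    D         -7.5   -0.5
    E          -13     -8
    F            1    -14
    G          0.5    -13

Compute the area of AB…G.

247.75

Apply Gauss's area formula: 2A = Σ (x_i·y_{i+1} − x_{i+1}·y_i), indices taken mod 7.
Cross-terms: 50.75, 30, 42.5, 53.5, 190, -6, 134.75  ⇒  Σ = 495.5
Area = |Σ|/2 = 247.75.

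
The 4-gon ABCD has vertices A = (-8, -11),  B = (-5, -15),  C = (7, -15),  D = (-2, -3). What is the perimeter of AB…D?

|AB| = √((3)² + (-4)²) = √25 = 5
|BC| = √((12)² + (0)²) = √144 = 12
|CD| = √((-9)² + (12)²) = √225 = 15
|DA| = √((-6)² + (-8)²) = √100 = 10
Perimeter = 5 + 12 + 15 + 10 = 42.

42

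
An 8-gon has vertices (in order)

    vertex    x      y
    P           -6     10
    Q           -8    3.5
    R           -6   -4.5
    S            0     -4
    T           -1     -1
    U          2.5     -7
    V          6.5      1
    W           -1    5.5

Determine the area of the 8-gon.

126.625

Cross-terms: 59, 57, 24, -4, 9.5, 48, 36.75, 23  ⇒  Σ = 253.25
Area = |Σ|/2 = 126.625.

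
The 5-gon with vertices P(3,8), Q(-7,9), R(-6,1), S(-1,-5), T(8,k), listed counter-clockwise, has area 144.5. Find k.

-6

The doubled signed area Σ (x_i y_{i+1} − x_{i+1} y_i) is linear in k.
With k=0 it equals 265; the coefficient of k is -4 (from the two edges through T).
So -4·k + 265 = 2·144.5 = 289 ⇒ k = -6.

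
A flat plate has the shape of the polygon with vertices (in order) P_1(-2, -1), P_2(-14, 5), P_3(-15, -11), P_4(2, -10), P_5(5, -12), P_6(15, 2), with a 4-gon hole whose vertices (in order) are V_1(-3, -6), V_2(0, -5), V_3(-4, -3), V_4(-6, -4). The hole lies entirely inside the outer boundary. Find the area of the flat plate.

Outer boundary:
Apply the shoelace (surveyor's) formula: 2A = Σ (x_i·y_{i+1} − x_{i+1}·y_i), indices taken mod 6.
P_1→P_2: (-2)(5) − (-14)(-1) = -24
P_2→P_3: (-14)(-11) − (-15)(5) = 229
P_3→P_4: (-15)(-10) − (2)(-11) = 172
P_4→P_5: (2)(-12) − (5)(-10) = 26
P_5→P_6: (5)(2) − (15)(-12) = 190
P_6→P_1: (15)(-1) − (-2)(2) = -11
Σ = 582
Area = |Σ|/2 = 291.
Hole:
Apply the shoelace formula: 2A = Σ (x_i·y_{i+1} − x_{i+1}·y_i), indices taken mod 4.
Cross-terms: 15, -20, -2, 24  ⇒  Σ = 17
Area = |Σ|/2 = 8.5.
Net area = 291 − 8.5 = 282.5.

282.5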